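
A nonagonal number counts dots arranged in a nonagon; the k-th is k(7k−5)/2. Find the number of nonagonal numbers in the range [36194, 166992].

The n-th nonagonal number is n(7n−5)/2.
Smallest index with value ≥ 36194: n = 103 (giving 36874).
Largest index with value ≤ 166992: n = 218 (giving 165789).
Indices 103 through 218: 116 terms.

116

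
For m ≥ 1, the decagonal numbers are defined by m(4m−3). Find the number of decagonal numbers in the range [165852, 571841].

The n-th decagonal number is n(4n−3).
Smallest index with value ≥ 165852: n = 204 (giving 165852).
Largest index with value ≤ 571841: n = 378 (giving 570402).
Indices 204 through 378: 175 terms.

175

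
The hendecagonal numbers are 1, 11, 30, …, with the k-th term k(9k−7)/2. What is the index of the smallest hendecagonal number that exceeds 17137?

Solve n(9n−7)/2 > 17137 for integer n.
The largest n with value ≤ 17137 is 62 (since 17081 ≤ 17137 < 17640), so the first above is n = 63, value 17640.

63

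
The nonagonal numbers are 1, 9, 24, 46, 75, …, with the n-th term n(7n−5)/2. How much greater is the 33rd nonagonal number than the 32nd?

225

Consecutive nonagonal numbers differ by 7n − 6: here 7·33 − 6 = 225.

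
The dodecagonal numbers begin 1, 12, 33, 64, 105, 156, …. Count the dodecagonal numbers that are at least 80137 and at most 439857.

The n-th dodecagonal number is n(5n−4).
Smallest index with value ≥ 80137: n = 127 (giving 80137).
Largest index with value ≤ 439857: n = 297 (giving 439857).
Indices 127 through 297: 171 terms.

171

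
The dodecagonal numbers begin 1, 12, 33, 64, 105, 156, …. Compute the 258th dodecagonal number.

331788

258·(5·258 − 4) = 258·1286 = 331788.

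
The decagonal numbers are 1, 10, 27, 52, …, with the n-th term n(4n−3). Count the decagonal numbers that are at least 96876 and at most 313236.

The n-th decagonal number is n(4n−3).
Smallest index with value ≥ 96876: n = 156 (giving 96876).
Largest index with value ≤ 313236: n = 280 (giving 312760).
Indices 156 through 280: 125 terms.

125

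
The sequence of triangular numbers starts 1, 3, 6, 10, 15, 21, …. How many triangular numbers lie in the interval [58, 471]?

20

The n-th triangular number is n(n+1)/2.
Smallest index with value ≥ 58: n = 11 (giving 66).
Largest index with value ≤ 471: n = 30 (giving 465).
Indices 11 through 30: 20 terms.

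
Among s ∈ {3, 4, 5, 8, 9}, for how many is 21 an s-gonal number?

s = 3: P(3, 6) = 21. ✓
s = 4: P(4, 4) = 16 and P(4, 5) = 25; 21 is not s-gonal.
s = 5: P(5, 3) = 12 and P(5, 4) = 22; 21 is not s-gonal.
s = 8: P(8, 3) = 21. ✓
s = 9: P(9, 2) = 9 and P(9, 3) = 24; 21 is not s-gonal.
Hits: s ∈ {3, 8} → 2.

2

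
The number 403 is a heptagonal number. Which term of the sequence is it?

13

Set n(5n−3)/2 = 403, giving 5n² − 3n − 806 = 0.
So n = (3 + 127) / 10 = 130/10 = 13.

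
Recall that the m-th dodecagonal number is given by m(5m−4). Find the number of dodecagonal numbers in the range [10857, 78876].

80

The n-th dodecagonal number is n(5n−4).
Smallest index with value ≥ 10857: n = 47 (giving 10857).
Largest index with value ≤ 78876: n = 126 (giving 78876).
Indices 47 through 126: 80 terms.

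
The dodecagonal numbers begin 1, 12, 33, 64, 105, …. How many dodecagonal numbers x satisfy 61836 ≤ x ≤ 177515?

The n-th dodecagonal number is n(5n−4).
Smallest index with value ≥ 61836: n = 112 (giving 62272).
Largest index with value ≤ 177515: n = 188 (giving 175968).
Indices 112 through 188: 77 terms.

77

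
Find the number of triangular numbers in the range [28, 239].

15

The n-th triangular number is n(n+1)/2.
Smallest index with value ≥ 28: n = 7 (giving 28).
Largest index with value ≤ 239: n = 21 (giving 231).
Indices 7 through 21: 15 terms.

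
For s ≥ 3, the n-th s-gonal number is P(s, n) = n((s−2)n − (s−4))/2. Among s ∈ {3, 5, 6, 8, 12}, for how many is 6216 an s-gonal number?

s = 3: P(3, 111) = 6216. ✓
s = 5: P(5, 64) = 6112 and P(5, 65) = 6305; 6216 is not s-gonal.
s = 6: P(6, 56) = 6216. ✓
s = 8: P(8, 45) = 5985 and P(8, 46) = 6256; 6216 is not s-gonal.
s = 12: P(12, 35) = 5985 and P(12, 36) = 6336; 6216 is not s-gonal.
Hits: s ∈ {3, 6} → 2.

2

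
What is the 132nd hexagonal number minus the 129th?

1563

132·(2·132 − 1) = 34716 and 129·(2·129 − 1) = 33153.
Difference: 34716 − 33153 = 1563.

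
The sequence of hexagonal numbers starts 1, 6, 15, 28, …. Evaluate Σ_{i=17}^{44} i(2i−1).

54894

Σ i(2i−1) = 2Σi² − Σi over i = 17..44.
Σi = 990 − 136 = 854 and Σi² = 29370 − 1496 = 27874.
2·27874 − 1·854 = 54894.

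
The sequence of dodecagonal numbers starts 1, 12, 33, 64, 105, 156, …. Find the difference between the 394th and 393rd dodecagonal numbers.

3931

Consecutive dodecagonal numbers differ by 10n − 9: here 10·394 − 9 = 3931.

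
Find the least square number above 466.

Solve n² > 466 for integer n.
The largest n with value ≤ 466 is 21 (since 441 ≤ 466 < 484), so the first above is n = 22, value 484.

484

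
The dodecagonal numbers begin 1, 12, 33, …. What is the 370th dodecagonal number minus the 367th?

11043

370·(5·370 − 4) = 683020 and 367·(5·367 − 4) = 671977.
Difference: 683020 − 671977 = 11043.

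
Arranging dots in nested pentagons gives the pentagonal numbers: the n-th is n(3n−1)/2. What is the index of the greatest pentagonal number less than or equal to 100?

Solve n(3n−1)/2 ≤ 100 for integer n.
n = 8 gives 92 ≤ 100, while n = 9 gives 117 > 100; so the answer is index 8.

8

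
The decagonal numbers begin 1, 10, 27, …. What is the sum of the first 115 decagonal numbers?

2034350

Σ i(4i−3) = 4Σi² − 3Σi over i = 1..115.
Σi = 6670 and Σi² = 513590.
4·513590 − 3·6670 = 2034350.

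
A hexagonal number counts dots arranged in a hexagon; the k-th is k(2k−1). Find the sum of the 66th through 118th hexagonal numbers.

Σ i(2i−1) = 2Σi² − Σi over i = 66..118.
Σi = 7021 − 2145 = 4876 and Σi² = 554659 − 93665 = 460994.
2·460994 − 1·4876 = 917112.

917112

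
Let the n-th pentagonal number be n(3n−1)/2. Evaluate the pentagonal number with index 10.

10·(3·10 − 1)/2 = 10·29/2 = 145.

145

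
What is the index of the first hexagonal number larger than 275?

Solve n(2n−1) > 275 for integer n.
The largest n with value ≤ 275 is 11 (since 231 ≤ 275 < 276), so the first above is n = 12, value 276.

12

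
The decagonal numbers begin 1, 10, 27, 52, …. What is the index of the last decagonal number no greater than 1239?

17

Solve n(4n−3) ≤ 1239 for integer n.
n = 17 gives 1105 ≤ 1239, while n = 18 gives 1242 > 1239; so the answer is index 17.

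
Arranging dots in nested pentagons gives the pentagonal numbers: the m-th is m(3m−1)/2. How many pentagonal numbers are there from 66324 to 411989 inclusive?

The n-th pentagonal number is n(3n−1)/2.
Smallest index with value ≥ 66324: n = 211 (giving 66676).
Largest index with value ≤ 411989: n = 524 (giving 411602).
Indices 211 through 524: 314 terms.

314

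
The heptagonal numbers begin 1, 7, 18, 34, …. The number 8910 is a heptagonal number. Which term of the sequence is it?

60

Set n(5n−3)/2 = 8910, giving 5n² − 3n − 17820 = 0.
The discriminant is 9 + 40·8910 = 356409, and √356409 = 597.
So n = (3 + 597) / 10 = 600/10 = 60.
Check: 60·(5·60 − 3)/2 = 8910. ✓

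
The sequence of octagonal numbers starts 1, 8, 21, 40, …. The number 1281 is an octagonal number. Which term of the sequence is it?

21

Set n(3n−2) = 1281, giving 3n² − 2n − 1281 = 0.
The discriminant is 4 + 12·1281 = 15376, and √15376 = 124.
So n = (2 + 124) / 6 = 126/6 = 21.
Check: 21·(3·21 − 2) = 1281. ✓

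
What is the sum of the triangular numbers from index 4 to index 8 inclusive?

Σ i(i+1)/2 = (Σi² + Σi) / 2 over i = 4..8.
Σi = 36 − 6 = 30 and Σi² = 204 − 14 = 190.
(1·190 + 1·30) / 2 = 220/2 = 110.

110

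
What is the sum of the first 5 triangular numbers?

35

Σ i(i+1)/2 = (Σi² + Σi) / 2 over i = 1..5.
Σi = 15 and Σi² = 55.
(1·55 + 1·15) / 2 = 70/2 = 35.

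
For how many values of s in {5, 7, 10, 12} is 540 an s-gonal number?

2

s = 5: P(5, 19) = 532 and P(5, 20) = 590; 540 is not s-gonal.
s = 7: P(7, 15) = 540. ✓
s = 10: P(10, 12) = 540. ✓
s = 12: P(12, 10) = 460 and P(12, 11) = 561; 540 is not s-gonal.
Hits: s ∈ {7, 10} → 2.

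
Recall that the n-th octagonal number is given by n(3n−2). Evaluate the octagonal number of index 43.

43·(3·43 − 2) = 43·127 = 5461.

5461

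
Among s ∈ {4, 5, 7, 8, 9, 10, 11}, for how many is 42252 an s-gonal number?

s = 4: P(4, 205) = 42025 and P(4, 206) = 42436; 42252 is not s-gonal.
s = 5: P(5, 168) = 42252. ✓
s = 7: P(7, 130) = 42055 and P(7, 131) = 42706; 42252 is not s-gonal.
s = 8: P(8, 119) = 42245 and P(8, 120) = 42960; 42252 is not s-gonal.
s = 9: P(9, 110) = 42075 and P(9, 111) = 42846; 42252 is not s-gonal.
s = 10: P(10, 103) = 42127 and P(10, 104) = 42952; 42252 is not s-gonal.
s = 11: P(11, 97) = 42001 and P(11, 98) = 42875; 42252 is not s-gonal.
Hits: s ∈ {5} → 1.

1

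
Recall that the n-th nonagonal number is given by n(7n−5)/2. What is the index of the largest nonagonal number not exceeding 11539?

57

Solve n(7n−5)/2 ≤ 11539 for integer n.
n = 57 gives 11229 ≤ 11539, while n = 58 gives 11629 > 11539; so the answer is index 57.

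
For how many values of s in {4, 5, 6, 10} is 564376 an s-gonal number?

s = 4: P(4, 751) = 564001 and P(4, 752) = 565504; 564376 is not s-gonal.
s = 5: P(5, 613) = 563347 and P(5, 614) = 565187; 564376 is not s-gonal.
s = 6: P(6, 531) = 563391 and P(6, 532) = 565516; 564376 is not s-gonal.
s = 10: P(10, 376) = 564376. ✓
Hits: s ∈ {10} → 1.

1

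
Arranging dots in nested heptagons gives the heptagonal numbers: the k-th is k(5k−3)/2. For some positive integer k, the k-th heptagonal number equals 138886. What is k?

236

Set n(5n−3)/2 = 138886, giving 5n² − 3n − 277772 = 0.
The discriminant is 9 + 40·138886 = 5555449, and √5555449 = 2357.
So n = (3 + 2357) / 10 = 2360/10 = 236.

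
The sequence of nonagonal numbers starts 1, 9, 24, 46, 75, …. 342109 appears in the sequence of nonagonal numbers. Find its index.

Set n(7n−5)/2 = 342109, giving 7n² − 5n − 684218 = 0.
The discriminant is 25 + 56·342109 = 19158129, and √19158129 = 4377.
So n = (5 + 4377) / 14 = 4382/14 = 313.

313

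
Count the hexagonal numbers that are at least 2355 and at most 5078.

16

The n-th hexagonal number is n(2n−1).
Smallest index with value ≥ 2355: n = 35 (giving 2415).
Largest index with value ≤ 5078: n = 50 (giving 4950).
Indices 35 through 50: 16 terms.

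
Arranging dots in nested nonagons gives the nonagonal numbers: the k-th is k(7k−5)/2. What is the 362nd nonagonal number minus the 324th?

362·(7·362 − 5)/2 = 457749 and 324·(7·324 − 5)/2 = 366606.
Difference: 457749 − 366606 = 91143.

91143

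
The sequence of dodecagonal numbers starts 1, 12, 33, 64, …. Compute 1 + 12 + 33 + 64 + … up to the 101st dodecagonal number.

Σ i(5i−4) = 5Σi² − 4Σi over i = 1..101.
Σi = 5151 and Σi² = 348551.
5·348551 − 4·5151 = 1722151.

1722151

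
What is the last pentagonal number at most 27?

22

Solve n(3n−1)/2 ≤ 27 for integer n.
n = 4 gives 22 ≤ 27, while n = 5 gives 35 > 27; so the answer is 22.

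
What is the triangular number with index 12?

78

12·13/2 = 156/2 = 78.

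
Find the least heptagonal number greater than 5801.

Solve n(5n−3)/2 > 5801 for integer n.
The largest n with value ≤ 5801 is 48 (since 5688 ≤ 5801 < 5929), so the first above is n = 49, value 5929.

5929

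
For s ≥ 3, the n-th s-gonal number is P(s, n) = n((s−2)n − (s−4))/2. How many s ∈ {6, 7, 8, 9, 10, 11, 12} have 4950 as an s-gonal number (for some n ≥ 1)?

1

s = 6: P(6, 50) = 4950. ✓
s = 7: P(7, 44) = 4774 and P(7, 45) = 4995; 4950 is not s-gonal.
s = 8: P(8, 40) = 4720 and P(8, 41) = 4961; 4950 is not s-gonal.
s = 9: P(9, 37) = 4699 and P(9, 38) = 4959; 4950 is not s-gonal.
s = 10: P(10, 35) = 4795 and P(10, 36) = 5076; 4950 is not s-gonal.
s = 11: P(11, 33) = 4785 and P(11, 34) = 5083; 4950 is not s-gonal.
s = 12: P(12, 31) = 4681 and P(12, 32) = 4992; 4950 is not s-gonal.
Hits: s ∈ {6} → 1.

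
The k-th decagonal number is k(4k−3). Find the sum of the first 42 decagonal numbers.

Σ i(4i−3) = 4Σi² − 3Σi over i = 1..42.
Σi = 903 and Σi² = 25585.
4·25585 − 3·903 = 99631.

99631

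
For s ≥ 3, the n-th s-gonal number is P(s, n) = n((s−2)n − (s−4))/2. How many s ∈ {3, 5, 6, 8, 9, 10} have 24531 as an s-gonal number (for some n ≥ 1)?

2

s = 3: P(3, 221) = 24531. ✓
s = 5: P(5, 128) = 24512 and P(5, 129) = 24897; 24531 is not s-gonal.
s = 6: P(6, 111) = 24531. ✓
s = 8: P(8, 90) = 24120 and P(8, 91) = 24661; 24531 is not s-gonal.
s = 9: P(9, 84) = 24486 and P(9, 85) = 25075; 24531 is not s-gonal.
s = 10: P(10, 78) = 24102 and P(10, 79) = 24727; 24531 is not s-gonal.
Hits: s ∈ {3, 6} → 2.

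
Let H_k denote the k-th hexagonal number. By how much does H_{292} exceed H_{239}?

56233

292·(2·292 − 1) = 170236 and 239·(2·239 − 1) = 114003.
Difference: 170236 − 114003 = 56233.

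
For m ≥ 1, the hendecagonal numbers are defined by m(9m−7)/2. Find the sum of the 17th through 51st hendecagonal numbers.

Σ i(9i−7)/2 = (9Σi² − 7Σi) / 2 over i = 17..51.
Σi = 1326 − 136 = 1190 and Σi² = 45526 − 1496 = 44030.
(9·44030 − 7·1190) / 2 = 387940/2 = 193970.

193970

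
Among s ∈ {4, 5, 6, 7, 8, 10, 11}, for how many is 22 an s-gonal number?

1

s = 4: P(4, 4) = 16 and P(4, 5) = 25; 22 is not s-gonal.
s = 5: P(5, 4) = 22. ✓
s = 6: P(6, 3) = 15 and P(6, 4) = 28; 22 is not s-gonal.
s = 7: P(7, 3) = 18 and P(7, 4) = 34; 22 is not s-gonal.
s = 8: P(8, 3) = 21 and P(8, 4) = 40; 22 is not s-gonal.
s = 10: P(10, 2) = 10 and P(10, 3) = 27; 22 is not s-gonal.
s = 11: P(11, 2) = 11 and P(11, 3) = 30; 22 is not s-gonal.
Hits: s ∈ {5} → 1.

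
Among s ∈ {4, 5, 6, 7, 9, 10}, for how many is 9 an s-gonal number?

2

s = 4: P(4, 3) = 9. ✓
s = 5: P(5, 2) = 5 and P(5, 3) = 12; 9 is not s-gonal.
s = 6: P(6, 2) = 6 and P(6, 3) = 15; 9 is not s-gonal.
s = 7: P(7, 2) = 7 and P(7, 3) = 18; 9 is not s-gonal.
s = 9: P(9, 2) = 9. ✓
s = 10: P(10, 1) = 1 and P(10, 2) = 10; 9 is not s-gonal.
Hits: s ∈ {4, 9} → 2.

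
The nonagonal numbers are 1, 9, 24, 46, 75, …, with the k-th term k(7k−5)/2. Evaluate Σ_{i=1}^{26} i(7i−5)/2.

Σ i(7i−5)/2 = (7Σi² − 5Σi) / 2 over i = 1..26.
Σi = 351 and Σi² = 6201.
(7·6201 − 5·351) / 2 = 41652/2 = 20826.

20826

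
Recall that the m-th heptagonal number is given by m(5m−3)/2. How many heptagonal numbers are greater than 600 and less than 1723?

The n-th heptagonal number is n(5n−3)/2.
Smallest index with value > 600: n = 16 (giving 616).
Largest index with value < 1723: n = 26 (giving 1651).
Indices 16 through 26: 11 terms.

11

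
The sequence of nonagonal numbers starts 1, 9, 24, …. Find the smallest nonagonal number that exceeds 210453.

Solve n(7n−5)/2 > 210453 for integer n.
The largest n with value ≤ 210453 is 245 (since 209475 ≤ 210453 < 211191), so the first above is n = 246, value 211191.

211191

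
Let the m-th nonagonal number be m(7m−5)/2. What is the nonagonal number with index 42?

The 42nd nonagonal number is n(7n−5)/2 with n = 42.
42·(7·42 − 5)/2 = 42·289/2 = 6069.

6069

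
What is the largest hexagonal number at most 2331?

Solve n(2n−1) ≤ 2331 for integer n.
n = 34 gives 2278 ≤ 2331, while n = 35 gives 2415 > 2331; so the answer is 2278.

2278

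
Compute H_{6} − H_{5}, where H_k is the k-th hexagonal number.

Consecutive hexagonal numbers differ by 4n − 3: here 4·6 − 3 = 21.

21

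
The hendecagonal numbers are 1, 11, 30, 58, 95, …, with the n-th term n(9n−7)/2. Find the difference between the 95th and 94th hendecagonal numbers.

847

Consecutive hendecagonal numbers differ by 9n − 8: here 9·95 − 8 = 847.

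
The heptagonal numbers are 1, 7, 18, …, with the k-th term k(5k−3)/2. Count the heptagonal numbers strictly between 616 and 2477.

The n-th heptagonal number is n(5n−3)/2.
Smallest index with value > 616: n = 17 (giving 697).
Largest index with value < 2477: n = 31 (giving 2356).
Indices 17 through 31: 15 terms.

15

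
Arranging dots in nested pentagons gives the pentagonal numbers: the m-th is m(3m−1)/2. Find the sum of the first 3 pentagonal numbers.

18

Σ i(3i−1)/2 = (3Σi² − Σi) / 2 over i = 1..3.
Σi = 6 and Σi² = 14.
(3·14 − 1·6) / 2 = 36/2 = 18.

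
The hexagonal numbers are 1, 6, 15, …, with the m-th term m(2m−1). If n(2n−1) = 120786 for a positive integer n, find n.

246

Set n(2n−1) = 120786, giving 2n² − n − 120786 = 0.
The discriminant is 1 + 8·120786 = 966289, and √966289 = 983.
So n = (1 + 983) / 4 = 984/4 = 246.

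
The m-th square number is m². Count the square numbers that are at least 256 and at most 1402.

22

The n-th square number is n².
Smallest index with value ≥ 256: n = 16 (giving 256).
Largest index with value ≤ 1402: n = 37 (giving 1369).
Indices 16 through 37: 22 terms.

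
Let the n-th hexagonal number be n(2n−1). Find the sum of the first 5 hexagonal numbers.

95

Σ i(2i−1) = 2Σi² − Σi over i = 1..5.
Σi = 15 and Σi² = 55.
2·55 − 1·15 = 95.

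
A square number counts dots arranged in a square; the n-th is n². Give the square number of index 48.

The 48th square number is n² with n = 48.
48² = 2304.

2304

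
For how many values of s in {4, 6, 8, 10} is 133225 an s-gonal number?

s = 4: P(4, 365) = 133225. ✓
s = 6: P(6, 258) = 132870 and P(6, 259) = 133903; 133225 is not s-gonal.
s = 8: P(8, 211) = 133141 and P(8, 212) = 134408; 133225 is not s-gonal.
s = 10: P(10, 182) = 131950 and P(10, 183) = 133407; 133225 is not s-gonal.
Hits: s ∈ {4} → 1.

1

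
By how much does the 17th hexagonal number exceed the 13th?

17·(2·17 − 1) = 561 and 13·(2·13 − 1) = 325.
Difference: 561 − 325 = 236.

236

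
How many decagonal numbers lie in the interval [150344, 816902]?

The n-th decagonal number is n(4n−3).
Smallest index with value ≥ 150344: n = 195 (giving 151515).
Largest index with value ≤ 816902: n = 452 (giving 815860).
Indices 195 through 452: 258 terms.

258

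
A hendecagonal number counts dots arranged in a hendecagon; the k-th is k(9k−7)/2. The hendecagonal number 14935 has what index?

58

Set n(9n−7)/2 = 14935, giving 9n² − 7n − 29870 = 0.
The discriminant is 49 + 72·14935 = 1075369, and √1075369 = 1037.
So n = (7 + 1037) / 18 = 1044/18 = 58.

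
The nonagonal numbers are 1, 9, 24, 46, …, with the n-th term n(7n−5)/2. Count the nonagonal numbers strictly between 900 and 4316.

The n-th nonagonal number is n(7n−5)/2.
Smallest index with value > 900: n = 17 (giving 969).
Largest index with value < 4316: n = 35 (giving 4200).
Indices 17 through 35: 19 terms.

19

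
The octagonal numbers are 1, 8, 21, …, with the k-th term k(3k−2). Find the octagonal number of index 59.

The 59th octagonal number is n(3n−2) with n = 59.
59·(3·59 − 2) = 59·175 = 10325.

10325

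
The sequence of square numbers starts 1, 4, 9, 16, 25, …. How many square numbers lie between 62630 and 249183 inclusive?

249

The n-th square number is n².
Smallest index with value ≥ 62630: n = 251 (giving 63001).
Largest index with value ≤ 249183: n = 499 (giving 249001).
Indices 251 through 499: 249 terms.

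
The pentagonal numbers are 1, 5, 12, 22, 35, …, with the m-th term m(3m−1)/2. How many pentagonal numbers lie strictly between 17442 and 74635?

The n-th pentagonal number is n(3n−1)/2.
Smallest index with value > 17442: n = 109 (giving 17767).
Largest index with value < 74635: n = 223 (giving 74482).
Indices 109 through 223: 115 terms.

115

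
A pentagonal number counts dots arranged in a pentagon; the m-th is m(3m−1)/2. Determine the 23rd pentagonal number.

782

The 23rd pentagonal number is n(3n−1)/2 with n = 23.
23·(3·23 − 1)/2 = 23·68/2 = 23·34 = 782.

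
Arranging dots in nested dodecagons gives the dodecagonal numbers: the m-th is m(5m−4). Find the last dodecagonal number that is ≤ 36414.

35785

Solve n(5n−4) ≤ 36414 for integer n.
n = 85 gives 35785 ≤ 36414, while n = 86 gives 36636 > 36414; so the answer is 35785.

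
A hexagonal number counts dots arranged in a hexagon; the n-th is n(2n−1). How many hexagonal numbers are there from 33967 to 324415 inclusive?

273

The n-th hexagonal number is n(2n−1).
Smallest index with value ≥ 33967: n = 131 (giving 34191).
Largest index with value ≤ 324415: n = 403 (giving 324415).
Indices 131 through 403: 273 terms.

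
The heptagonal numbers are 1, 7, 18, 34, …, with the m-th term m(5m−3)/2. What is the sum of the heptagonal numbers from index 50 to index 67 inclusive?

153633

Σ i(5i−3)/2 = (5Σi² − 3Σi) / 2 over i = 50..67.
Σi = 2278 − 1225 = 1053 and Σi² = 102510 − 40425 = 62085.
(5·62085 − 3·1053) / 2 = 307266/2 = 153633.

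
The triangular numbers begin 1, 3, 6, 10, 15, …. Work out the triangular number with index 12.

78

The 12th triangular number is n(n+1)/2 with n = 12.
12·13/2 = 156/2 = 78.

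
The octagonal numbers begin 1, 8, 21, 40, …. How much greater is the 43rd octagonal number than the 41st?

43·(3·43 − 2) = 5461 and 41·(3·41 − 2) = 4961.
Difference: 5461 − 4961 = 500.

500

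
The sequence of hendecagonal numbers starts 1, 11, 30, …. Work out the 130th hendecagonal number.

130·(9·130 − 7)/2 = 130·1163/2 = 75595.

75595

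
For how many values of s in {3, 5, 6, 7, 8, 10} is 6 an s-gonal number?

s = 3: P(3, 3) = 6. ✓
s = 5: P(5, 2) = 5 and P(5, 3) = 12; 6 is not s-gonal.
s = 6: P(6, 2) = 6. ✓
s = 7: P(7, 1) = 1 and P(7, 2) = 7; 6 is not s-gonal.
s = 8: P(8, 1) = 1 and P(8, 2) = 8; 6 is not s-gonal.
s = 10: P(10, 1) = 1 and P(10, 2) = 10; 6 is not s-gonal.
Hits: s ∈ {3, 6} → 2.

2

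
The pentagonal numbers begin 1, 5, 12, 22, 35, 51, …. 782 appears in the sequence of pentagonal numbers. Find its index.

23

Set n(3n−1)/2 = 782, giving 3n² − n − 1564 = 0.
So n = (1 + 137) / 6 = 138/6 = 23.
Check: 23·(3·23 − 1)/2 = 782. ✓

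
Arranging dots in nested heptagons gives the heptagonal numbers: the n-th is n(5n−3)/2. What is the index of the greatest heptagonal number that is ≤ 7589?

55

Solve n(5n−3)/2 ≤ 7589 for integer n.
n = 55 gives 7480 ≤ 7589, while n = 56 gives 7756 > 7589; so the answer is index 55.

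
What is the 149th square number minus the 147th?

149² = 22201 and 147² = 21609.
Difference: 22201 − 21609 = 592.

592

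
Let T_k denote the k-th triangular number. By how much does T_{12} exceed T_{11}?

12

Consecutive triangular numbers differ by n: T_{12} − T_{11} = 12.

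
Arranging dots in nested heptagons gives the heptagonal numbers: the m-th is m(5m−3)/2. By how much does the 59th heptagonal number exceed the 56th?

59·(5·59 − 3)/2 = 8614 and 56·(5·56 − 3)/2 = 7756.
Difference: 8614 − 7756 = 858.

858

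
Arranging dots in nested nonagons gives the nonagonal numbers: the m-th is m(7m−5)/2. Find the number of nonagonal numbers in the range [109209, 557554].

223

The n-th nonagonal number is n(7n−5)/2.
Smallest index with value ≥ 109209: n = 177 (giving 109209).
Largest index with value ≤ 557554: n = 399 (giving 556206).
Indices 177 through 399: 223 terms.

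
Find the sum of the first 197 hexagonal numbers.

Σ i(2i−1) = 2Σi² − Σi over i = 1..197.
Σi = 19503 and Σi² = 2567895.
2·2567895 − 1·19503 = 5116287.

5116287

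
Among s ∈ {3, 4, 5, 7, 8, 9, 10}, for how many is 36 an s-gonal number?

2

s = 3: P(3, 8) = 36. ✓
s = 4: P(4, 6) = 36. ✓
s = 5: P(5, 5) = 35 and P(5, 6) = 51; 36 is not s-gonal.
s = 7: P(7, 4) = 34 and P(7, 5) = 55; 36 is not s-gonal.
s = 8: P(8, 3) = 21 and P(8, 4) = 40; 36 is not s-gonal.
s = 9: P(9, 3) = 24 and P(9, 4) = 46; 36 is not s-gonal.
s = 10: P(10, 3) = 27 and P(10, 4) = 52; 36 is not s-gonal.
Hits: s ∈ {3, 4} → 2.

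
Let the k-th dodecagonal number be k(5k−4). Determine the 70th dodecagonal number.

70·(5·70 − 4) = 70·346 = 24220.

24220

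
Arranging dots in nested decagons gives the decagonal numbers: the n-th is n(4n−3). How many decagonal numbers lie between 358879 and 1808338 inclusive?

373

The n-th decagonal number is n(4n−3).
Smallest index with value ≥ 358879: n = 300 (giving 359100).
Largest index with value ≤ 1808338: n = 672 (giving 1804320).
Indices 300 through 672: 373 terms.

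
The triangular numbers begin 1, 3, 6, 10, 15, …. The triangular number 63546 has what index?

356

Set n(n+1)/2 = 63546, giving n² + n − 127092 = 0.
The discriminant is 1 + 8·63546 = 508369, and √508369 = 713.
So n = (-1 + 713) / 2 = 712/2 = 356.
Check: 356·357/2 = 63546. ✓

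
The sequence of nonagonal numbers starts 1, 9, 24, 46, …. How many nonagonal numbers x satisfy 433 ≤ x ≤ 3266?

The n-th nonagonal number is n(7n−5)/2.
Smallest index with value ≥ 433: n = 12 (giving 474).
Largest index with value ≤ 3266: n = 30 (giving 3075).
Indices 12 through 30: 19 terms.

19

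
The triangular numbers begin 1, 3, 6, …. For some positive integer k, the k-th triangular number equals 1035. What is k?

Set n(n+1)/2 = 1035, giving n² + n − 2070 = 0.
The discriminant is 1 + 8·1035 = 8281, and √8281 = 91.
So n = (-1 + 91) / 2 = 90/2 = 45.
Check: 45·46/2 = 1035. ✓

45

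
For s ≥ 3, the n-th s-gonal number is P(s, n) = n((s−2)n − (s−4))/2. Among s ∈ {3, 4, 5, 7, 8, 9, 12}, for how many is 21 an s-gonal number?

2

s = 3: P(3, 6) = 21. ✓
s = 4: P(4, 4) = 16 and P(4, 5) = 25; 21 is not s-gonal.
s = 5: P(5, 3) = 12 and P(5, 4) = 22; 21 is not s-gonal.
s = 7: P(7, 3) = 18 and P(7, 4) = 34; 21 is not s-gonal.
s = 8: P(8, 3) = 21. ✓
s = 9: P(9, 2) = 9 and P(9, 3) = 24; 21 is not s-gonal.
s = 12: P(12, 2) = 12 and P(12, 3) = 33; 21 is not s-gonal.
Hits: s ∈ {3, 8} → 2.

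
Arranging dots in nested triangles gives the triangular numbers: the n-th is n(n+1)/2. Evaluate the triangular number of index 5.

The 5th triangular number is n(n+1)/2 with n = 5.
5·6/2 = 30/2 = 15.

15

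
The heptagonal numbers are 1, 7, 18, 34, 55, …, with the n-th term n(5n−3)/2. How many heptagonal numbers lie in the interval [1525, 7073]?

The n-th heptagonal number is n(5n−3)/2.
Smallest index with value ≥ 1525: n = 25 (giving 1525).
Largest index with value ≤ 7073: n = 53 (giving 6943).
Indices 25 through 53: 29 terms.

29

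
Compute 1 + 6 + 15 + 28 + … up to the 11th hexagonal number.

Σ i(2i−1) = 2Σi² − Σi over i = 1..11.
Σi = 66 and Σi² = 506.
2·506 − 1·66 = 946.

946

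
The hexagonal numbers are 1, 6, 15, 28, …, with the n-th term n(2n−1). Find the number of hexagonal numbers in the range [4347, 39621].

95

The n-th hexagonal number is n(2n−1).
Smallest index with value ≥ 4347: n = 47 (giving 4371).
Largest index with value ≤ 39621: n = 141 (giving 39621).
Indices 47 through 141: 95 terms.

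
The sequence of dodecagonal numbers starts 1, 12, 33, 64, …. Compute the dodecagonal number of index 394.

394·(5·394 − 4) = 394·1966 = 774604.

774604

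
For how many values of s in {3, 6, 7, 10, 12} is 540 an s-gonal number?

2

s = 3: P(3, 32) = 528 and P(3, 33) = 561; 540 is not s-gonal.
s = 6: P(6, 16) = 496 and P(6, 17) = 561; 540 is not s-gonal.
s = 7: P(7, 15) = 540. ✓
s = 10: P(10, 12) = 540. ✓
s = 12: P(12, 10) = 460 and P(12, 11) = 561; 540 is not s-gonal.
Hits: s ∈ {7, 10} → 2.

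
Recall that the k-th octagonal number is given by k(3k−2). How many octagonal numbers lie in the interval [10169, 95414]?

120

The n-th octagonal number is n(3n−2).
Smallest index with value ≥ 10169: n = 59 (giving 10325).
Largest index with value ≤ 95414: n = 178 (giving 94696).
Indices 59 through 178: 120 terms.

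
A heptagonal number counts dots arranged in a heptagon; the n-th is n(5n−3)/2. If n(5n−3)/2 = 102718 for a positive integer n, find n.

203

Set n(5n−3)/2 = 102718, giving 5n² − 3n − 205436 = 0.
The discriminant is 9 + 40·102718 = 4108729, and √4108729 = 2027.
So n = (3 + 2027) / 10 = 2030/10 = 203.
Check: 203·(5·203 − 3)/2 = 102718. ✓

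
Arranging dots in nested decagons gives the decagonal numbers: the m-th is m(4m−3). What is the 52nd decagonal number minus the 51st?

Consecutive decagonal numbers differ by 8n − 7: here 8·52 − 7 = 409.

409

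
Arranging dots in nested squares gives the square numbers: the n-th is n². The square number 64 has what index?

We need n² = 64, so n = √64 = 8.

8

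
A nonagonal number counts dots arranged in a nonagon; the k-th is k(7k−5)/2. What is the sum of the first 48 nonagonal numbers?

Σ i(7i−5)/2 = (7Σi² − 5Σi) / 2 over i = 1..48.
Σi = 1176 and Σi² = 38024.
(7·38024 − 5·1176) / 2 = 260288/2 = 130144.

130144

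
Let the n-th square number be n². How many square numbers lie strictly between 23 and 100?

5

The n-th square number is n².
Smallest index with value > 23: n = 5 (giving 25).
Largest index with value < 100: n = 9 (giving 81).
Indices 5 through 9: 5 terms.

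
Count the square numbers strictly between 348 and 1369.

18

The n-th square number is n².
Smallest index with value > 348: n = 19 (giving 361).
Largest index with value < 1369: n = 36 (giving 1296).
Indices 19 through 36: 18 terms.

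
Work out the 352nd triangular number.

352·353/2 = 124256/2 = 62128.

62128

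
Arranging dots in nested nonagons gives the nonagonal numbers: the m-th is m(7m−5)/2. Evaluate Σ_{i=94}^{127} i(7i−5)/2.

Σ i(7i−5)/2 = (7Σi² − 5Σi) / 2 over i = 94..127.
Σi = 8128 − 4371 = 3757 and Σi² = 690880 − 272459 = 418421.
(7·418421 − 5·3757) / 2 = 2910162/2 = 1455081.

1455081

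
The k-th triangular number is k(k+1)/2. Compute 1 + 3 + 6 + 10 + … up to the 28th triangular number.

Σ i(i+1)/2 = (Σi² + Σi) / 2 over i = 1..28.
Σi = 406 and Σi² = 7714.
(1·7714 + 1·406) / 2 = 8120/2 = 4060.

4060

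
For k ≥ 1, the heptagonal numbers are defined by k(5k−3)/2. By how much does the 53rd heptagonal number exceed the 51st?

517

53·(5·53 − 3)/2 = 6943 and 51·(5·51 − 3)/2 = 6426.
Difference: 6943 − 6426 = 517.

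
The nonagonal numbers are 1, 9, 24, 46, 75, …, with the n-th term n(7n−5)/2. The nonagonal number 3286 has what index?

Set n(7n−5)/2 = 3286, giving 7n² − 5n − 6572 = 0.
The discriminant is 25 + 56·3286 = 184041, and √184041 = 429.
So n = (5 + 429) / 14 = 434/14 = 31.

31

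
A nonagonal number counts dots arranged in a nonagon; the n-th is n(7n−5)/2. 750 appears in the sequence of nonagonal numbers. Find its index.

15

Set n(7n−5)/2 = 750, giving 7n² − 5n − 1500 = 0.
The discriminant is 25 + 56·750 = 42025, and √42025 = 205.
So n = (5 + 205) / 14 = 210/14 = 15.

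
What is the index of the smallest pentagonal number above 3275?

Solve n(3n−1)/2 > 3275 for integer n.
The largest n with value ≤ 3275 is 46 (since 3151 ≤ 3275 < 3290), so the first above is n = 47, value 3290.

47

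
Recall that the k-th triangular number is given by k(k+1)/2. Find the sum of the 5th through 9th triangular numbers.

Σ i(i+1)/2 = (Σi² + Σi) / 2 over i = 5..9.
Σi = 45 − 10 = 35 and Σi² = 285 − 30 = 255.
(1·255 + 1·35) / 2 = 290/2 = 145.

145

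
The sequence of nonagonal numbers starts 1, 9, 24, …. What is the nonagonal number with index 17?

17·(7·17 − 5)/2 = 17·114/2 = 17·57 = 969.

969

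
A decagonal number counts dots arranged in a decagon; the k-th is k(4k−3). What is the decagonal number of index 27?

2835

The 27th decagonal number is n(4n−3) with n = 27.
27·(4·27 − 3) = 27·105 = 2835.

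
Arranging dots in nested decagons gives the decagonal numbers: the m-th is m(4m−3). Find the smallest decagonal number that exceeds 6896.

Solve n(4n−3) > 6896 for integer n.
The largest n with value ≤ 6896 is 41 (since 6601 ≤ 6896 < 6930), so the first above is n = 42, value 6930.

6930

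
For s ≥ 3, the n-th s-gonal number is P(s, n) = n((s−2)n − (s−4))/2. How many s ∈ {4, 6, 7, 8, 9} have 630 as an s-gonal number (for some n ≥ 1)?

1

s = 4: P(4, 25) = 625 and P(4, 26) = 676; 630 is not s-gonal.
s = 6: P(6, 18) = 630. ✓
s = 7: P(7, 16) = 616 and P(7, 17) = 697; 630 is not s-gonal.
s = 8: P(8, 14) = 560 and P(8, 15) = 645; 630 is not s-gonal.
s = 9: P(9, 13) = 559 and P(9, 14) = 651; 630 is not s-gonal.
Hits: s ∈ {6} → 1.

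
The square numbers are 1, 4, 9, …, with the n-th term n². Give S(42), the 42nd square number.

The 42nd square number is n² with n = 42.
42² = 1764.

1764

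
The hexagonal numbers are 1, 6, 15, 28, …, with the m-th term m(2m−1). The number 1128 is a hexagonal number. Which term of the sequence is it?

24

Set n(2n−1) = 1128, giving 2n² − n − 1128 = 0.
The discriminant is 1 + 8·1128 = 9025, and √9025 = 95.
So n = (1 + 95) / 4 = 96/4 = 24.
Check: 24·(2·24 − 1) = 1128. ✓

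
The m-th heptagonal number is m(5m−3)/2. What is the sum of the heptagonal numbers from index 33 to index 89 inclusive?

563597

Σ i(5i−3)/2 = (5Σi² − 3Σi) / 2 over i = 33..89.
Σi = 4005 − 528 = 3477 and Σi² = 238965 − 11440 = 227525.
(5·227525 − 3·3477) / 2 = 1127194/2 = 563597.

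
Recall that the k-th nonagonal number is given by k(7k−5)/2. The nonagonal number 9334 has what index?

Set n(7n−5)/2 = 9334, giving 7n² − 5n − 18668 = 0.
The discriminant is 25 + 56·9334 = 522729, and √522729 = 723.
So n = (5 + 723) / 14 = 728/14 = 52.

52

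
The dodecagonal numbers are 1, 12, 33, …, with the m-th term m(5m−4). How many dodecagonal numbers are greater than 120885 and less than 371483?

The n-th dodecagonal number is n(5n−4).
Smallest index with value > 120885: n = 156 (giving 121056).
Largest index with value < 371483: n = 272 (giving 368832).
Indices 156 through 272: 117 terms.

117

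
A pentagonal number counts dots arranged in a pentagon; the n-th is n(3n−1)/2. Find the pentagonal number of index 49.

3577

The 49th pentagonal number is n(3n−1)/2 with n = 49.
49·(3·49 − 1)/2 = 49·146/2 = 49·73 = 3577.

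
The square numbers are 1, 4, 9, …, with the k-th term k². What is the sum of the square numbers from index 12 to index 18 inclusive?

1603

Σ_{i=12}^{18} i² = 2109 − 506 = 1603.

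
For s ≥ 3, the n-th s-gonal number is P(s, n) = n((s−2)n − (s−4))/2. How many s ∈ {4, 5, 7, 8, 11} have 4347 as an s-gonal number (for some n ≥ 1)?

s = 4: P(4, 65) = 4225 and P(4, 66) = 4356; 4347 is not s-gonal.
s = 5: P(5, 54) = 4347. ✓
s = 7: P(7, 42) = 4347. ✓
s = 8: P(8, 38) = 4256 and P(8, 39) = 4485; 4347 is not s-gonal.
s = 11: P(11, 31) = 4216 and P(11, 32) = 4496; 4347 is not s-gonal.
Hits: s ∈ {5, 7} → 2.

2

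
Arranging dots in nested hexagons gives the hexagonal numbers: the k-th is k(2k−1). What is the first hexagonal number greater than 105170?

Solve n(2n−1) > 105170 for integer n.
The largest n with value ≤ 105170 is 229 (since 104653 ≤ 105170 < 105570), so the first above is n = 230, value 105570.

105570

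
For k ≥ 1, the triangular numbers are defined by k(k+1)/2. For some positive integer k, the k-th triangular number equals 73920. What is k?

384

Set n(n+1)/2 = 73920, giving n² + n − 147840 = 0.
The discriminant is 1 + 8·73920 = 591361, and √591361 = 769.
So n = (-1 + 769) / 2 = 768/2 = 384.
Check: 384·385/2 = 73920. ✓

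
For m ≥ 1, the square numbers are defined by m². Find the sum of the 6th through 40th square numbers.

Σ_{i=6}^{40} i² = 22140 − 55 = 22085.

22085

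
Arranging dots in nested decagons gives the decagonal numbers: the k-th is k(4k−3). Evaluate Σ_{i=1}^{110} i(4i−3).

Σ i(4i−3) = 4Σi² − 3Σi over i = 1..110.
Σi = 6105 and Σi² = 449735.
4·449735 − 3·6105 = 1780625.

1780625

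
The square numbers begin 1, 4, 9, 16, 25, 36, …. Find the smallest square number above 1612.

Solve n² > 1612 for integer n.
The largest n with value ≤ 1612 is 40 (since 1600 ≤ 1612 < 1681), so the first above is n = 41, value 1681.

1681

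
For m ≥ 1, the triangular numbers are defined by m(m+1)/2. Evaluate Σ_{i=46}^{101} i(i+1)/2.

Σ i(i+1)/2 = (Σi² + Σi) / 2 over i = 46..101.
Σi = 5151 − 1035 = 4116 and Σi² = 348551 − 31395 = 317156.
(1·317156 + 1·4116) / 2 = 321272/2 = 160636.

160636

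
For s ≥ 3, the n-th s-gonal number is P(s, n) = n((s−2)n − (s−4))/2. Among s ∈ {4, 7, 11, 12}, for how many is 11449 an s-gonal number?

s = 4: P(4, 107) = 11449. ✓
s = 7: P(7, 67) = 11122 and P(7, 68) = 11458; 11449 is not s-gonal.
s = 11: P(11, 50) = 11075 and P(11, 51) = 11526; 11449 is not s-gonal.
s = 12: P(12, 48) = 11328 and P(12, 49) = 11809; 11449 is not s-gonal.
Hits: s ∈ {4} → 1.

1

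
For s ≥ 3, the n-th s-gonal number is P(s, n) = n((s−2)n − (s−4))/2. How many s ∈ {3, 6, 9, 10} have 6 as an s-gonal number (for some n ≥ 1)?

s = 3: P(3, 3) = 6. ✓
s = 6: P(6, 2) = 6. ✓
s = 9: P(9, 1) = 1 and P(9, 2) = 9; 6 is not s-gonal.
s = 10: P(10, 1) = 1 and P(10, 2) = 10; 6 is not s-gonal.
Hits: s ∈ {3, 6} → 2.

2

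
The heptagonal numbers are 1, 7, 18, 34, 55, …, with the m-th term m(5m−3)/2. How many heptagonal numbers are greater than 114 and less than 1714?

The n-th heptagonal number is n(5n−3)/2.
Smallest index with value > 114: n = 8 (giving 148).
Largest index with value < 1714: n = 26 (giving 1651).
Indices 8 through 26: 19 terms.

19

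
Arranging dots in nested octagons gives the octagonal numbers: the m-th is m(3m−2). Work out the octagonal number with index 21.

1281

The 21st octagonal number is n(3n−2) with n = 21.
21·(3·21 − 2) = 21·61 = 1281.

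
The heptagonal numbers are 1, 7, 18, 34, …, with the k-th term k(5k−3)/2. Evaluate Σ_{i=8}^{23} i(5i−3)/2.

10088

Σ i(5i−3)/2 = (5Σi² − 3Σi) / 2 over i = 8..23.
Σi = 276 − 28 = 248 and Σi² = 4324 − 140 = 4184.
(5·4184 − 3·248) / 2 = 20176/2 = 10088.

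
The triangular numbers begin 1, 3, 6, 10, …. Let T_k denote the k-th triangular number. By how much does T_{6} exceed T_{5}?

Consecutive triangular numbers differ by n: T_{6} − T_{5} = 6.

6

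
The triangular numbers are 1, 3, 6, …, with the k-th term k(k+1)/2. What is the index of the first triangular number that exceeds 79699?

399

Solve n(n+1)/2 > 79699 for integer n.
The largest n with value ≤ 79699 is 398 (since 79401 ≤ 79699 < 79800), so the first above is n = 399, value 79800.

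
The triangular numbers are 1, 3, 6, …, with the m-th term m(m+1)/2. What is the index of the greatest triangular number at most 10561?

Solve n(n+1)/2 ≤ 10561 for integer n.
n = 144 gives 10440 ≤ 10561, while n = 145 gives 10585 > 10561; so the answer is index 144.

144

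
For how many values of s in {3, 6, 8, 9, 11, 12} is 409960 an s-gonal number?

s = 3: P(3, 904) = 409060 and P(3, 905) = 409965; 409960 is not s-gonal.
s = 6: P(6, 452) = 408156 and P(6, 453) = 409965; 409960 is not s-gonal.
s = 8: P(8, 370) = 409960. ✓
s = 9: P(9, 342) = 408519 and P(9, 343) = 410914; 409960 is not s-gonal.
s = 11: P(11, 302) = 409361 and P(11, 303) = 412080; 409960 is not s-gonal.
s = 12: P(12, 286) = 407836 and P(12, 287) = 410697; 409960 is not s-gonal.
Hits: s ∈ {8} → 1.

1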